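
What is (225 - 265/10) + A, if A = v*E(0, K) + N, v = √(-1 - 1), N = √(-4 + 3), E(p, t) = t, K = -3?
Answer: 397/2 + I - 3*I*√2 ≈ 198.5 - 3.2426*I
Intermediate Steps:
N = I (N = √(-1) = I ≈ 1.0*I)
v = I*√2 (v = √(-2) = I*√2 ≈ 1.4142*I)
A = I - 3*I*√2 (A = (I*√2)*(-3) + I = -3*I*√2 + I = I - 3*I*√2 ≈ -3.2426*I)
(225 - 265/10) + A = (225 - 265/10) + I*(1 - 3*√2) = (225 - 265*⅒) + I*(1 - 3*√2) = (225 - 53/2) + I*(1 - 3*√2) = 397/2 + I*(1 - 3*√2)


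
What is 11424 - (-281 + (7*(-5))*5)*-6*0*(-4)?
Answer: 11424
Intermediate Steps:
11424 - (-281 + (7*(-5))*5)*-6*0*(-4) = 11424 - (-281 - 35*5)*0*(-4) = 11424 - (-281 - 175)*0 = 11424 - (-456)*0 = 11424 - 1*0 = 11424 + 0 = 11424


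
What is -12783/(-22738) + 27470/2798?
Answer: 330189847/31810462 ≈ 10.380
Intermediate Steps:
-12783/(-22738) + 27470/2798 = -12783*(-1/22738) + 27470*(1/2798) = 12783/22738 + 13735/1399 = 330189847/31810462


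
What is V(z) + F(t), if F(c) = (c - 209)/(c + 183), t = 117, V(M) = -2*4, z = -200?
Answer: -623/75 ≈ -8.3067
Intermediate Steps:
V(M) = -8
F(c) = (-209 + c)/(183 + c)
V(z) + F(t) = -8 + (-209 + 117)/(183 + 117) = -8 - 92/300 = -8 + (1/300)*(-92) = -8 - 23/75 = -623/75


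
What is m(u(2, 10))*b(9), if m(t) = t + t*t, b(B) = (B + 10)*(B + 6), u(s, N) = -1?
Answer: 0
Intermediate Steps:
b(B) = (6 + B)*(10 + B) (b(B) = (10 + B)*(6 + B) = (6 + B)*(10 + B))
m(t) = t + t²
m(u(2, 10))*b(9) = (-(1 - 1))*(60 + 9² + 16*9) = (-1*0)*(60 + 81 + 144) = 0*285 = 0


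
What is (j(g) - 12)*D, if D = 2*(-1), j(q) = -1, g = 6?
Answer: 26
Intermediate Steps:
D = -2
(j(g) - 12)*D = (-1 - 12)*(-2) = -13*(-2) = 26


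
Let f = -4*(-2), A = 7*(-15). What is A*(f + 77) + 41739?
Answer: 32814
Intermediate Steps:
A = -105
f = 8
A*(f + 77) + 41739 = -105*(8 + 77) + 41739 = -105*85 + 41739 = -8925 + 41739 = 32814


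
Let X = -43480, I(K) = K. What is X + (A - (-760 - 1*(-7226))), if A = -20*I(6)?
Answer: -50066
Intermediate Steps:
A = -120 (A = -20*6 = -120)
X + (A - (-760 - 1*(-7226))) = -43480 + (-120 - (-760 - 1*(-7226))) = -43480 + (-120 - (-760 + 7226)) = -43480 + (-120 - 1*6466) = -43480 + (-120 - 6466) = -43480 - 6586 = -50066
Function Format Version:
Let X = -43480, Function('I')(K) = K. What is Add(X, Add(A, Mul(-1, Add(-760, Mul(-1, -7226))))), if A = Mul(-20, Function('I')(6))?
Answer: -50066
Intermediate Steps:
A = -120 (A = Mul(-20, 6) = -120)
Add(X, Add(A, Mul(-1, Add(-760, Mul(-1, -7226))))) = Add(-43480, Add(-120, Mul(-1, Add(-760, Mul(-1, -7226))))) = Add(-43480, Add(-120, Mul(-1, Add(-760, 7226)))) = Add(-43480, Add(-120, Mul(-1, 6466))) = Add(-43480, Add(-120, -6466)) = Add(-43480, -6586) = -50066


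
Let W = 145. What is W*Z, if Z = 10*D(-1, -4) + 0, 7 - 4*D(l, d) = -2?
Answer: 6525/2 ≈ 3262.5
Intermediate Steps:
D(l, d) = 9/4 (D(l, d) = 7/4 - ¼*(-2) = 7/4 + ½ = 9/4)
Z = 45/2 (Z = 10*(9/4) + 0 = 45/2 + 0 = 45/2 ≈ 22.500)
W*Z = 145*(45/2) = 6525/2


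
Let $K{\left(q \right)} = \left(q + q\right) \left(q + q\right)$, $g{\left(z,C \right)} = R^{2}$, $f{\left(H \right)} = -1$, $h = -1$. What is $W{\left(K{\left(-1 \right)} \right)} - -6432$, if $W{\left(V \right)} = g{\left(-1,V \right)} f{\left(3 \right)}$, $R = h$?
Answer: $6431$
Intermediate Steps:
$R = -1$
$g{\left(z,C \right)} = 1$ ($g{\left(z,C \right)} = \left(-1\right)^{2} = 1$)
$K{\left(q \right)} = 4 q^{2}$ ($K{\left(q \right)} = 2 q 2 q = 4 q^{2}$)
$W{\left(V \right)} = -1$ ($W{\left(V \right)} = 1 \left(-1\right) = -1$)
$W{\left(K{\left(-1 \right)} \right)} - -6432 = -1 - -6432 = -1 + 6432 = 6431$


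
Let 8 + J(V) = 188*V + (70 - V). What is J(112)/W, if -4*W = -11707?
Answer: 84024/11707 ≈ 7.1772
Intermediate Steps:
J(V) = 62 + 187*V (J(V) = -8 + (188*V + (70 - V)) = -8 + (70 + 187*V) = 62 + 187*V)
W = 11707/4 (W = -¼*(-11707) = 11707/4 ≈ 2926.8)
J(112)/W = (62 + 187*112)/(11707/4) = (62 + 20944)*(4/11707) = 21006*(4/11707) = 84024/11707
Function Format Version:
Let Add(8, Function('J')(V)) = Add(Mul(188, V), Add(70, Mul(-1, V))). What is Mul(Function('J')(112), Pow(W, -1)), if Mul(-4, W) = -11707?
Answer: Rational(84024, 11707) ≈ 7.1772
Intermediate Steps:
Function('J')(V) = Add(62, Mul(187, V)) (Function('J')(V) = Add(-8, Add(Mul(188, V), Add(70, Mul(-1, V)))) = Add(-8, Add(70, Mul(187, V))) = Add(62, Mul(187, V)))
W = Rational(11707, 4) (W = Mul(Rational(-1, 4), -11707) = Rational(11707, 4) ≈ 2926.8)
Mul(Function('J')(112), Pow(W, -1)) = Mul(Add(62, Mul(187, 112)), Pow(Rational(11707, 4), -1)) = Mul(Add(62, 20944), Rational(4, 11707)) = Mul(21006, Rational(4, 11707)) = Rational(84024, 11707)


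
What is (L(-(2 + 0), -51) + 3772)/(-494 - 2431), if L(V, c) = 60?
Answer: -3832/2925 ≈ -1.3101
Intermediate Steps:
(L(-(2 + 0), -51) + 3772)/(-494 - 2431) = (60 + 3772)/(-494 - 2431) = 3832/(-2925) = 3832*(-1/2925) = -3832/2925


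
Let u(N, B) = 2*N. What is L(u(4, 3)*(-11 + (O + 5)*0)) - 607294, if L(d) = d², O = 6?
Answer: -599550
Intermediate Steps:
L(u(4, 3)*(-11 + (O + 5)*0)) - 607294 = ((2*4)*(-11 + (6 + 5)*0))² - 607294 = (8*(-11 + 11*0))² - 607294 = (8*(-11 + 0))² - 607294 = (8*(-11))² - 607294 = (-88)² - 607294 = 7744 - 607294 = -599550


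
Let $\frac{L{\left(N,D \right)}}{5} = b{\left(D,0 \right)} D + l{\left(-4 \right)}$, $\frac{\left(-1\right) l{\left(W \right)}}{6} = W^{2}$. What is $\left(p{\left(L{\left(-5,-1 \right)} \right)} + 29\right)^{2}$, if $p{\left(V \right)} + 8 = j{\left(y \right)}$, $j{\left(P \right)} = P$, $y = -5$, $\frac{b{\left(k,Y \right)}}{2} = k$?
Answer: $256$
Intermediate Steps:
$b{\left(k,Y \right)} = 2 k$
$l{\left(W \right)} = - 6 W^{2}$
$L{\left(N,D \right)} = -480 + 10 D^{2}$ ($L{\left(N,D \right)} = 5 \left(2 D D - 6 \left(-4\right)^{2}\right) = 5 \left(2 D^{2} - 96\right) = 5 \left(-96 + 2 D^{2}\right) = -480 + 10 D^{2}$)
$p{\left(V \right)} = -13$ ($p{\left(V \right)} = -8 - 5 = -13$)
$\left(p{\left(L{\left(-5,-1 \right)} \right)} + 29\right)^{2} = \left(-13 + 29\right)^{2} = 16^{2} = 256$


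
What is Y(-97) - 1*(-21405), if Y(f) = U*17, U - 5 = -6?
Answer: 21388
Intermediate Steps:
U = -1 (U = 5 - 6 = -1)
Y(f) = -17 (Y(f) = -1*17 = -17)
Y(-97) - 1*(-21405) = -17 - 1*(-21405) = -17 + 21405 = 21388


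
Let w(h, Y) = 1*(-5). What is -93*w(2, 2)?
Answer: 465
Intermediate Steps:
w(h, Y) = -5
-93*w(2, 2) = -93*(-5) = 465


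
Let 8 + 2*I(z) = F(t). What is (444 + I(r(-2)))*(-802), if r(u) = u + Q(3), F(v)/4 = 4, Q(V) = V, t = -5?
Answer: -359296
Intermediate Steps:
F(v) = 16 (F(v) = 4*4 = 16)
r(u) = 3 + u (r(u) = u + 3 = 3 + u)
I(z) = 4 (I(z) = -4 + (½)*16 = -4 + 8 = 4)
(444 + I(r(-2)))*(-802) = (444 + 4)*(-802) = 448*(-802) = -359296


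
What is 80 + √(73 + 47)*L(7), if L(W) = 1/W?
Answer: 80 + 2*√30/7 ≈ 81.565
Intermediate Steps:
80 + √(73 + 47)*L(7) = 80 + √(73 + 47)/7 = 80 + √120*(⅐) = 80 + (2*√30)*(⅐) = 80 + 2*√30/7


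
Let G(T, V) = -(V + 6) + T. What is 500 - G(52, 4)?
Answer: 458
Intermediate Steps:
G(T, V) = -6 + T - V (G(T, V) = -(6 + V) + T = (-6 - V) + T = -6 + T - V)
500 - G(52, 4) = 500 - (-6 + 52 - 1*4) = 500 - (-6 + 52 - 4) = 500 - 1*42 = 500 - 42 = 458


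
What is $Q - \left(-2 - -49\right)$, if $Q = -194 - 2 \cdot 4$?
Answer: $-249$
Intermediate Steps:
$Q = -202$ ($Q = -194 - 8 = -202$)
$Q - \left(-2 - -49\right) = -202 - \left(-2 - -49\right) = -202 - \left(-2 + 49\right) = -202 - 47 = -249$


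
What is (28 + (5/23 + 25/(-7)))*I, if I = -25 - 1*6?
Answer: -123008/161 ≈ -764.02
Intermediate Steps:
I = -31 (I = -25 - 6 = -31)
(28 + (5/23 + 25/(-7)))*I = (28 + (5/23 + 25/(-7)))*(-31) = (28 + (5*(1/23) + 25*(-1/7)))*(-31) = (28 + (5/23 - 25/7))*(-31) = (28 - 540/161)*(-31) = (3968/161)*(-31) = -123008/161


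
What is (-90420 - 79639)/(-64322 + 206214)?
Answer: -170059/141892 ≈ -1.1985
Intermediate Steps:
(-90420 - 79639)/(-64322 + 206214) = -170059/141892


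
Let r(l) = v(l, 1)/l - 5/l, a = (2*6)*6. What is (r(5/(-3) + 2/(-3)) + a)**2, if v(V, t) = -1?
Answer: 272484/49 ≈ 5560.9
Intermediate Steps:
a = 72 (a = 12*6 = 72)
r(l) = -6/l (r(l) = -1/l - 5/l = -6/l)
(r(5/(-3) + 2/(-3)) + a)**2 = (-6/(5/(-3) + 2/(-3)) + 72)**2 = (-6/(5*(-1/3) + 2*(-1/3)) + 72)**2 = (-6/(-5/3 - 2/3) + 72)**2 = (-6/(-7/3) + 72)**2 = (-6*(-3/7) + 72)**2 = (18/7 + 72)**2 = (522/7)**2 = 272484/49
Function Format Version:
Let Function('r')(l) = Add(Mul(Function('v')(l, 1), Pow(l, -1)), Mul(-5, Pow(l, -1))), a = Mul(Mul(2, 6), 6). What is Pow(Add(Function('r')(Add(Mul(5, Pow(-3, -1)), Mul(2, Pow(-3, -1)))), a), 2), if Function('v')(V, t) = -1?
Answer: Rational(272484, 49) ≈ 5560.9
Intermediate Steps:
a = 72 (a = Mul(12, 6) = 72)
Function('r')(l) = Mul(-6, Pow(l, -1)) (Function('r')(l) = Add(Mul(-1, Pow(l, -1)), Mul(-5, Pow(l, -1))) = Mul(-6, Pow(l, -1)))
Pow(Add(Function('r')(Add(Mul(5, Pow(-3, -1)), Mul(2, Pow(-3, -1)))), a), 2) = Pow(Add(Mul(-6, Pow(Add(Mul(5, Pow(-3, -1)), Mul(2, Pow(-3, -1))), -1)), 72), 2) = Pow(Add(Mul(-6, Pow(Add(Mul(5, Rational(-1, 3)), Mul(2, Rational(-1, 3))), -1)), 72), 2) = Pow(Add(Mul(-6, Pow(Add(Rational(-5, 3), Rational(-2, 3)), -1)), 72), 2) = Pow(Add(Mul(-6, Pow(Rational(-7, 3), -1)), 72), 2) = Pow(Add(Mul(-6, Rational(-3, 7)), 72), 2) = Pow(Add(Rational(18, 7), 72), 2) = Pow(Rational(522, 7), 2) = Rational(272484, 49)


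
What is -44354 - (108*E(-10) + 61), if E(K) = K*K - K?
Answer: -56295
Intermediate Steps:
E(K) = K² - K
-44354 - (108*E(-10) + 61) = -44354 - (108*(-10*(-1 - 10)) + 61) = -44354 - (108*(-10*(-11)) + 61) = -44354 - (108*110 + 61) = -44354 - (11880 + 61) = -44354 - 1*11941 = -44354 - 11941 = -56295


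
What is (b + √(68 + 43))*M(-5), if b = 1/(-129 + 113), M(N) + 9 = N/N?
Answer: ½ - 8*√111 ≈ -83.785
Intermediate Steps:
M(N) = -8 (M(N) = -9 + N/N = -9 + 1 = -8)
b = -1/16 (b = 1/(-16) = -1/16 ≈ -0.062500)
(b + √(68 + 43))*M(-5) = (-1/16 + √(68 + 43))*(-8) = (-1/16 + √111)*(-8) = ½ - 8*√111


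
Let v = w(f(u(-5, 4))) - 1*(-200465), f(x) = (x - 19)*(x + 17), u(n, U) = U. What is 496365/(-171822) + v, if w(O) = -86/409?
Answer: 4695833259031/23425066 ≈ 2.0046e+5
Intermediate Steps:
f(x) = (-19 + x)*(17 + x)
w(O) = -86/409 (w(O) = -86*1/409 = -86/409)
v = 81990099/409 (v = -86/409 - 1*(-200465) = -86/409 + 200465 = 81990099/409 ≈ 2.0046e+5)
496365/(-171822) + v = 496365/(-171822) + 81990099/409 = 496365*(-1/171822) + 81990099/409 = -165455/57274 + 81990099/409 = 4695833259031/23425066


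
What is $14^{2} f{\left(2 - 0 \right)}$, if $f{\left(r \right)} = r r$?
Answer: $784$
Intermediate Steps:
$f{\left(r \right)} = r^{2}$
$14^{2} f{\left(2 - 0 \right)} = 14^{2} \left(2 - 0\right)^{2} = 196 \left(2 + 0\right)^{2} = 196 \cdot 2^{2} = 196 \cdot 4 = 784$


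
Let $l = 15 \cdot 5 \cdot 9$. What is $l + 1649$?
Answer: $2324$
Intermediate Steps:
$l = 675$ ($l = 75 \cdot 9 = 675$)
$l + 1649 = 675 + 1649 = 2324$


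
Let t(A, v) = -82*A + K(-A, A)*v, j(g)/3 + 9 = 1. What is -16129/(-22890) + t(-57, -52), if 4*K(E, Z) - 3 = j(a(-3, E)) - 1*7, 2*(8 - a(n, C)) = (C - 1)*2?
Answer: 115335949/22890 ≈ 5038.7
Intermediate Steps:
a(n, C) = 9 - C (a(n, C) = 8 - (C - 1)*2/2 = 8 - (-1 + C)*2/2 = 8 - (-2 + 2*C)/2 = 8 + (1 - C) = 9 - C)
j(g) = -24 (j(g) = -27 + 3*1 = -27 + 3 = -24)
K(E, Z) = -7 (K(E, Z) = ¾ + (-24 - 1*7)/4 = ¾ + (-24 - 7)/4 = ¾ + (¼)*(-31) = ¾ - 31/4 = -7)
t(A, v) = -82*A - 7*v
-16129/(-22890) + t(-57, -52) = -16129/(-22890) + (-82*(-57) - 7*(-52)) = -16129*(-1/22890) + (4674 + 364) = 16129/22890 + 5038 = 115335949/22890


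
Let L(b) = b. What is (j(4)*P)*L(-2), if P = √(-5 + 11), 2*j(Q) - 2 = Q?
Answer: -6*√6 ≈ -14.697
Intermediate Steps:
j(Q) = 1 + Q/2
P = √6 ≈ 2.4495
(j(4)*P)*L(-2) = ((1 + (½)*4)*√6)*(-2) = ((1 + 2)*√6)*(-2) = (3*√6)*(-2) = -6*√6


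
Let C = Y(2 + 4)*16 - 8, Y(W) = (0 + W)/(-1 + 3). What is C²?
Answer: 1600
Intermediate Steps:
Y(W) = W/2
C = 40 (C = ((2 + 4)/2)*16 - 8 = ((½)*6)*16 - 8 = 3*16 - 8 = 48 - 8 = 40)
C² = 40² = 1600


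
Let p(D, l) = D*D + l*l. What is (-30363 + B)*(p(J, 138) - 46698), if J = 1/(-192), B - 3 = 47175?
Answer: -5713944693275/12288 ≈ -4.6500e+8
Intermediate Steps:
B = 47178 (B = 3 + 47175 = 47178)
J = -1/192 ≈ -0.0052083
p(D, l) = D² + l²
(-30363 + B)*(p(J, 138) - 46698) = (-30363 + 47178)*(((-1/192)² + 138²) - 46698) = 16815*((1/36864 + 19044) - 46698) = 16815*(702038017/36864 - 46698) = 16815*(-1019437055/36864) = -5713944693275/12288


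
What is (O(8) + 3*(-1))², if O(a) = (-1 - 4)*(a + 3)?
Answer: 3364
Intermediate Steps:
O(a) = -15 - 5*a (O(a) = -5*(3 + a) = -15 - 5*a)
(O(8) + 3*(-1))² = ((-15 - 5*8) + 3*(-1))² = ((-15 - 40) - 3)² = (-55 - 3)² = (-58)² = 3364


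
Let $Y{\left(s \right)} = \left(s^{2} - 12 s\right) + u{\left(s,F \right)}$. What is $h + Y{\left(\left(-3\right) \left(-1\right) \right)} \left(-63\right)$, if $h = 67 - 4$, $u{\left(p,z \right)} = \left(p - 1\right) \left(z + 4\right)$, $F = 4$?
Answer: $756$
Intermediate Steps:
$u{\left(p,z \right)} = \left(-1 + p\right) \left(4 + z\right)$
$h = 63$
$Y{\left(s \right)} = -8 + s^{2} - 4 s$ ($Y{\left(s \right)} = \left(s^{2} - 12 s\right) + \left(-4 - 4 + 4 s + s 4\right) = \left(s^{2} - 12 s\right) + \left(-4 - 4 + 4 s + 4 s\right) = \left(s^{2} - 12 s\right) + \left(-8 + 8 s\right) = -8 + s^{2} - 4 s$)
$h + Y{\left(\left(-3\right) \left(-1\right) \right)} \left(-63\right) = 63 + \left(-8 + \left(\left(-3\right) \left(-1\right)\right)^{2} - 4 \left(\left(-3\right) \left(-1\right)\right)\right) \left(-63\right) = 63 + \left(-8 + 3^{2} - 12\right) \left(-63\right) = 63 + \left(-8 + 9 - 12\right) \left(-63\right) = 63 - -693 = 63 + 693 = 756$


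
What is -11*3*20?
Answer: -660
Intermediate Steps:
-11*3*20 = -33*20 = -660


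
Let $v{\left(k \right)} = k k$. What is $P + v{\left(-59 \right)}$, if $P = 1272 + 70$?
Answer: $4823$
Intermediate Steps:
$v{\left(k \right)} = k^{2}$
$P = 1342$
$P + v{\left(-59 \right)} = 1342 + \left(-59\right)^{2} = 1342 + 3481 = 4823$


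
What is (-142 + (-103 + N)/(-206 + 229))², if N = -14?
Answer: 11444689/529 ≈ 21635.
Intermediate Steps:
(-142 + (-103 + N)/(-206 + 229))² = (-142 + (-103 - 14)/(-206 + 229))² = (-142 - 117/23)² = (-3383/23)² = 11444689/529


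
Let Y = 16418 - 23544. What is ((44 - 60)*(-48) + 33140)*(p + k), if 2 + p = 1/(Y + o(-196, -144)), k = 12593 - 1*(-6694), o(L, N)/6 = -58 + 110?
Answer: 2227891045506/3407 ≈ 6.5392e+8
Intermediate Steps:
o(L, N) = 312 (o(L, N) = 6*(-58 + 110) = 6*52 = 312)
Y = -7126
k = 19287 (k = 12593 + 6694 = 19287)
p = -13629/6814 (p = -2 + 1/(-7126 + 312) = -2 + 1/(-6814) = -2 - 1/6814 = -13629/6814 ≈ -2.0001)
((44 - 60)*(-48) + 33140)*(p + k) = ((44 - 60)*(-48) + 33140)*(-13629/6814 + 19287) = (-16*(-48) + 33140)*(131407989/6814) = (768 + 33140)*(131407989/6814) = 33908*(131407989/6814) = 2227891045506/3407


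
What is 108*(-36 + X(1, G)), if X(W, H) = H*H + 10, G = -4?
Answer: -1080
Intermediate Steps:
X(W, H) = 10 + H**2 (X(W, H) = H**2 + 10 = 10 + H**2)
108*(-36 + X(1, G)) = 108*(-36 + (10 + (-4)**2)) = 108*(-36 + (10 + 16)) = 108*(-36 + 26) = 108*(-10) = -1080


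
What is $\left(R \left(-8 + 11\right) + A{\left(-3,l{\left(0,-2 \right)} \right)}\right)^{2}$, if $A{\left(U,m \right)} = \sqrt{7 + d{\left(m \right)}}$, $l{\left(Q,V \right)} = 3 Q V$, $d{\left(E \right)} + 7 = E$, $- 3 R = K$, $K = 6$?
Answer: $36$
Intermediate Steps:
$R = -2$ ($R = \left(- \frac{1}{3}\right) 6 = -2$)
$d{\left(E \right)} = -7 + E$
$l{\left(Q,V \right)} = 3 Q V$
$A{\left(U,m \right)} = \sqrt{m}$ ($A{\left(U,m \right)} = \sqrt{7 + \left(-7 + m\right)} = \sqrt{m}$)
$\left(R \left(-8 + 11\right) + A{\left(-3,l{\left(0,-2 \right)} \right)}\right)^{2} = \left(- 2 \left(-8 + 11\right) + \sqrt{3 \cdot 0 \left(-2\right)}\right)^{2} = \left(\left(-2\right) 3 + \sqrt{0}\right)^{2} = \left(-6 + 0\right)^{2} = \left(-6\right)^{2} = 36$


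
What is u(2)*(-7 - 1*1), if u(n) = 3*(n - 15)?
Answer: 312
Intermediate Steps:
u(n) = -45 + 3*n (u(n) = 3*(-15 + n) = -45 + 3*n)
u(2)*(-7 - 1*1) = (-45 + 3*2)*(-7 - 1*1) = (-45 + 6)*(-7 - 1) = -39*(-8) = 312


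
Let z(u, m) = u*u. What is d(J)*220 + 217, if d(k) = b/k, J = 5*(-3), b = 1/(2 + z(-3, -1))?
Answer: 647/3 ≈ 215.67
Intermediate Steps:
z(u, m) = u**2
b = 1/11 (b = 1/(2 + (-3)**2) = 1/(2 + 9) = 1/11 ≈ 0.090909)
J = -15
d(k) = 1/(11*k)
d(J)*220 + 217 = ((1/11)/(-15))*220 + 217 = ((1/11)*(-1/15))*220 + 217 = -1/165*220 + 217 = -4/3 + 217 = 647/3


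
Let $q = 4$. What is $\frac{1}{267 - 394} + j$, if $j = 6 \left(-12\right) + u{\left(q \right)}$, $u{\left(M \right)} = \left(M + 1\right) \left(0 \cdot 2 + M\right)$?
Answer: $- \frac{6605}{127} \approx -52.008$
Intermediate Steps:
$u{\left(M \right)} = M \left(1 + M\right)$ ($u{\left(M \right)} = \left(1 + M\right) \left(0 + M\right) = \left(1 + M\right) M = M \left(1 + M\right)$)
$j = -52$ ($j = 6 \left(-12\right) + 4 \left(1 + 4\right) = -72 + 4 \cdot 5 = -72 + 20 = -52$)
$\frac{1}{267 - 394} + j = \frac{1}{267 - 394} - 52 = \frac{1}{-127} - 52 = - \frac{1}{127} - 52 = - \frac{6605}{127}$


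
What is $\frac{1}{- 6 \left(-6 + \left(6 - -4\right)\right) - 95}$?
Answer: $- \frac{1}{119} \approx -0.0084034$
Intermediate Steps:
$\frac{1}{- 6 \left(-6 + \left(6 - -4\right)\right) - 95} = \frac{1}{- 6 \left(-6 + \left(6 + 4\right)\right) - 95} = \frac{1}{- 6 \left(-6 + 10\right) - 95} = \frac{1}{\left(-6\right) 4 - 95} = \frac{1}{-24 - 95} = \frac{1}{-119} = - \frac{1}{119}$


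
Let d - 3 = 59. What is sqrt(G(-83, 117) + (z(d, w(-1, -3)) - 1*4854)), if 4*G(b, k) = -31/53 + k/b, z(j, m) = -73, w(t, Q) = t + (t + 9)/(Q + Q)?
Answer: I*sqrt(381412066134)/8798 ≈ 70.196*I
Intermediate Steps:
d = 62 (d = 3 + 59 = 62)
w(t, Q) = t + (9 + t)/(2*Q) (w(t, Q) = t + (9 + t)/((2*Q)) = t + (9 + t)*(1/(2*Q)) = t + (9 + t)/(2*Q))
G(b, k) = -31/212 + k/(4*b) (G(b, k) = (-31/53 + k/b)/4 = -31/212 + k/(4*b))
sqrt(G(-83, 117) + (z(d, w(-1, -3)) - 1*4854)) = sqrt((-31/212 + (1/4)*117/(-83)) + (-73 - 1*4854)) = sqrt((-31/212 + (1/4)*117*(-1/83)) + (-73 - 4854)) = sqrt((-31/212 - 117/332) - 4927) = sqrt(-4387/8798 - 4927) = sqrt(-43352133/8798) = I*sqrt(381412066134)/8798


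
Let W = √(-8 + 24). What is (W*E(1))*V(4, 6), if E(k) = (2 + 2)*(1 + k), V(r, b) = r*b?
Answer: 768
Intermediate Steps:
V(r, b) = b*r
W = 4 (W = √16 = 4)
E(k) = 4 + 4*k (E(k) = 4*(1 + k) = 4 + 4*k)
(W*E(1))*V(4, 6) = (4*(4 + 4*1))*(6*4) = (4*(4 + 4))*24 = (4*8)*24 = 32*24 = 768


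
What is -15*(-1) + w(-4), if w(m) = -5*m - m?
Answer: 39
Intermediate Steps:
w(m) = -6*m
-15*(-1) + w(-4) = -15*(-1) - 6*(-4) = 15 + 24 = 39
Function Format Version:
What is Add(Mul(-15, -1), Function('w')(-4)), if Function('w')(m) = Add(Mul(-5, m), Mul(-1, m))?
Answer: 39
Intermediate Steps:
Function('w')(m) = Mul(-6, m)
Add(Mul(-15, -1), Function('w')(-4)) = Add(Mul(-15, -1), Mul(-6, -4)) = Add(15, 24) = 39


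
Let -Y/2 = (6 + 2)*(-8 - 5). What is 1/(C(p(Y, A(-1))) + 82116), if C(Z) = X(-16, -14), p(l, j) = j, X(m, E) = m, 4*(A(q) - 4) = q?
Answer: 1/82100 ≈ 1.2180e-5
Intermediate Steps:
A(q) = 4 + q/4
Y = 208 (Y = -2*(6 + 2)*(-8 - 5) = -16*(-13) = -2*(-104) = 208)
C(Z) = -16
1/(C(p(Y, A(-1))) + 82116) = 1/(-16 + 82116) = 1/82100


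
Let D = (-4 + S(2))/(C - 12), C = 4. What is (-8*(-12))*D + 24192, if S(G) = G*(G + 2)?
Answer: 24144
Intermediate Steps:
S(G) = G*(2 + G)
D = -½ (D = (-4 + 2*(2 + 2))/(4 - 12) = (-4 + 2*4)/(-8) = (-4 + 8)*(-⅛) = 4*(-⅛) = -½ ≈ -0.50000)
(-8*(-12))*D + 24192 = -8*(-12)*(-½) + 24192 = 96*(-½) + 24192 = -48 + 24192 = 24144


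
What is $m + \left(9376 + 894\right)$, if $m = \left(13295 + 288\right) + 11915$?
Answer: $35768$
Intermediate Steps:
$m = 25498$ ($m = 13583 + 11915 = 25498$)
$m + \left(9376 + 894\right) = 25498 + \left(9376 + 894\right) = 25498 + 10270 = 35768$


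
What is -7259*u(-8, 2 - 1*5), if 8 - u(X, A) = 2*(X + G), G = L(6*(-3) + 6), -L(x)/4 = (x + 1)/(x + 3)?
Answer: -2206736/9 ≈ -2.4519e+5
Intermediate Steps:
L(x) = -4*(1 + x)/(3 + x) (L(x) = -4*(x + 1)/(x + 3) = -4*(1 + x)/(3 + x))
G = -44/9 (G = 4*(-1 - (6*(-3) + 6))/(3 + (6*(-3) + 6)) = 4*(-1 - (-18 + 6))/(3 + (-18 + 6)) = 4*(-1 - 1*(-12))/(3 - 12) = 4*(-1 + 12)/(-9) = 4*(-⅑)*11 = -44/9 ≈ -4.8889)
u(X, A) = 160/9 - 2*X (u(X, A) = 8 - 2*(X - 44/9) = 8 - 2*(-44/9 + X) = 8 - (-88/9 + 2*X) = 8 + (88/9 - 2*X) = 160/9 - 2*X)
-7259*u(-8, 2 - 1*5) = -7259*(160/9 - 2*(-8)) = -7259*(160/9 + 16) = -7259*304/9 = -2206736/9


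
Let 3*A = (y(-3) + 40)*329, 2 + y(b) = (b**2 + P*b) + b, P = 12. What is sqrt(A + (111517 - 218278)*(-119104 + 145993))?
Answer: I*sqrt(25836260865)/3 ≈ 53579.0*I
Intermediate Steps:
y(b) = -2 + b**2 + 13*b (y(b) = -2 + ((b**2 + 12*b) + b) = -2 + (b**2 + 13*b) = -2 + b**2 + 13*b)
A = 2632/3 (A = (((-2 + (-3)**2 + 13*(-3)) + 40)*329)/3 = (((-2 + 9 - 39) + 40)*329)/3 = ((-32 + 40)*329)/3 = (8*329)/3 = (1/3)*2632 = 2632/3 ≈ 877.33)
sqrt(A + (111517 - 218278)*(-119104 + 145993)) = sqrt(2632/3 + (111517 - 218278)*(-119104 + 145993)) = sqrt(2632/3 - 106761*26889) = sqrt(2632/3 - 2870696529) = sqrt(-8612086955/3) = I*sqrt(25836260865)/3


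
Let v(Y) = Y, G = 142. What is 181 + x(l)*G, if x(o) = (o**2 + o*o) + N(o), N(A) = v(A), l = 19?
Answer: 105403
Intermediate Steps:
N(A) = A
x(o) = o + 2*o**2 (x(o) = (o**2 + o*o) + o = (o**2 + o**2) + o = 2*o**2 + o = o + 2*o**2)
181 + x(l)*G = 181 + (19*(1 + 2*19))*142 = 181 + (19*(1 + 38))*142 = 181 + (19*39)*142 = 181 + 741*142 = 181 + 105222 = 105403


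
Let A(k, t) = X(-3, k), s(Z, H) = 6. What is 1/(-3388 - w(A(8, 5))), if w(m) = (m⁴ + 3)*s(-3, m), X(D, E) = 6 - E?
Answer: -1/3502 ≈ -0.00028555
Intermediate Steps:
A(k, t) = 6 - k
w(m) = 18 + 6*m⁴ (w(m) = (m⁴ + 3)*6 = (3 + m⁴)*6 = 18 + 6*m⁴)
1/(-3388 - w(A(8, 5))) = 1/(-3388 - (18 + 6*(6 - 1*8)⁴)) = 1/(-3388 - (18 + 6*(6 - 8)⁴)) = 1/(-3388 - (18 + 6*(-2)⁴)) = 1/(-3388 - (18 + 6*16)) = 1/(-3388 - (18 + 96)) = 1/(-3388 - 1*114) = 1/(-3388 - 114) = 1/(-3502) = -1/3502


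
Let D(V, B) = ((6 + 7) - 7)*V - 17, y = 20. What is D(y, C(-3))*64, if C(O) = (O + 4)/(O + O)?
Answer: 6592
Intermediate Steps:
C(O) = (4 + O)/(2*O) (C(O) = (4 + O)/((2*O)) = (4 + O)*(1/(2*O)) = (4 + O)/(2*O))
D(V, B) = -17 + 6*V (D(V, B) = (13 - 7)*V - 17 = 6*V - 17 = -17 + 6*V)
D(y, C(-3))*64 = (-17 + 6*20)*64 = (-17 + 120)*64 = 103*64 = 6592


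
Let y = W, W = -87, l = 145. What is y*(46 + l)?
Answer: -16617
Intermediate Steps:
y = -87
y*(46 + l) = -87*(46 + 145) = -87*191 = -16617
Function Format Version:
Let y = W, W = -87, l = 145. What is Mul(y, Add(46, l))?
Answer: -16617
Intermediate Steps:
y = -87
Mul(y, Add(46, l)) = Mul(-87, Add(46, 145)) = Mul(-87, 191) = -16617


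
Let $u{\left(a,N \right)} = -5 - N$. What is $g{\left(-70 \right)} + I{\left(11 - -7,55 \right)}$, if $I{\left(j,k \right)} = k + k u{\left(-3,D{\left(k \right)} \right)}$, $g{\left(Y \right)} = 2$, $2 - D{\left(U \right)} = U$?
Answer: $2697$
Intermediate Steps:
$D{\left(U \right)} = 2 - U$
$I{\left(j,k \right)} = k + k \left(-7 + k\right)$ ($I{\left(j,k \right)} = k + k \left(-5 - \left(2 - k\right)\right) = k + k \left(-5 + \left(-2 + k\right)\right) = k + k \left(-7 + k\right)$)
$g{\left(-70 \right)} + I{\left(11 - -7,55 \right)} = 2 + 55 \left(-6 + 55\right) = 2 + 55 \cdot 49 = 2 + 2695 = 2697$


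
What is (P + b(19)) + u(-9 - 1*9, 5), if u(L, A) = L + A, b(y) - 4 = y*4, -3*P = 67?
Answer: 134/3 ≈ 44.667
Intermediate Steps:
P = -67/3 (P = -⅓*67 = -67/3 ≈ -22.333)
b(y) = 4 + 4*y (b(y) = 4 + y*4 = 4 + 4*y)
u(L, A) = A + L
(P + b(19)) + u(-9 - 1*9, 5) = (-67/3 + (4 + 4*19)) + (5 + (-9 - 1*9)) = (-67/3 + (4 + 76)) + (5 + (-9 - 9)) = (-67/3 + 80) + (5 - 18) = 173/3 - 13 = 134/3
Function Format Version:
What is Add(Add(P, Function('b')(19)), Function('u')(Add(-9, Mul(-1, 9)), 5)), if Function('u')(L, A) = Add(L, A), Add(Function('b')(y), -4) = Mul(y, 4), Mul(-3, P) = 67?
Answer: Rational(134, 3) ≈ 44.667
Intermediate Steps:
P = Rational(-67, 3) (P = Mul(Rational(-1, 3), 67) = Rational(-67, 3) ≈ -22.333)
Function('b')(y) = Add(4, Mul(4, y)) (Function('b')(y) = Add(4, Mul(y, 4)) = Add(4, Mul(4, y)))
Function('u')(L, A) = Add(A, L)
Add(Add(P, Function('b')(19)), Function('u')(Add(-9, Mul(-1, 9)), 5)) = Add(Add(Rational(-67, 3), Add(4, Mul(4, 19))), Add(5, Add(-9, Mul(-1, 9)))) = Add(Add(Rational(-67, 3), Add(4, 76)), Add(5, Add(-9, -9))) = Add(Add(Rational(-67, 3), 80), Add(5, -18)) = Add(Rational(173, 3), -13) = Rational(134, 3)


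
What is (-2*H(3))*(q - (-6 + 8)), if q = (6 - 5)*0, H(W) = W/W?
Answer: 4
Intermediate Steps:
H(W) = 1
q = 0 (q = 1*0 = 0)
(-2*H(3))*(q - (-6 + 8)) = (-2*1)*(0 - (-6 + 8)) = -2*(0 - 1*2) = -2*(0 - 2) = -2*(-2) = 4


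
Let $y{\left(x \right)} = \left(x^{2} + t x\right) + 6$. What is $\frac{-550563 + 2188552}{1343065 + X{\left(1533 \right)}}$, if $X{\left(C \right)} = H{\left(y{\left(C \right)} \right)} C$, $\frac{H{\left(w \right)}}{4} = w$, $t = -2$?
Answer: $\frac{1637989}{14393324893} \approx 0.0001138$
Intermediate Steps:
$y{\left(x \right)} = 6 + x^{2} - 2 x$ ($y{\left(x \right)} = \left(x^{2} - 2 x\right) + 6 = 6 + x^{2} - 2 x$)
$H{\left(w \right)} = 4 w$
$X{\left(C \right)} = C \left(24 - 8 C + 4 C^{2}\right)$ ($X{\left(C \right)} = 4 \left(6 + C^{2} - 2 C\right) C = \left(24 - 8 C + 4 C^{2}\right) C = C \left(24 - 8 C + 4 C^{2}\right)$)
$\frac{-550563 + 2188552}{1343065 + X{\left(1533 \right)}} = \frac{-550563 + 2188552}{1343065 + 4 \cdot 1533 \left(6 + 1533^{2} - 3066\right)} = \frac{1637989}{1343065 + 4 \cdot 1533 \left(6 + 2350089 - 3066\right)} = \frac{1637989}{1343065 + 4 \cdot 1533 \cdot 2347029} = \frac{1637989}{1343065 + 14391981828} = \frac{1637989}{14393324893}$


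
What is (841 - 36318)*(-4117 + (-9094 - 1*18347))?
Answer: 1119583166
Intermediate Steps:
(841 - 36318)*(-4117 + (-9094 - 1*18347)) = -35477*(-4117 + (-9094 - 18347)) = -35477*(-4117 - 27441) = -35477*(-31558) = 1119583166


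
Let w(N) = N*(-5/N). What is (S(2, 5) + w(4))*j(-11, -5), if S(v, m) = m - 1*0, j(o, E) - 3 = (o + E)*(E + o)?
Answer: 0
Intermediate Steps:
w(N) = -5
j(o, E) = 3 + (E + o)**2 (j(o, E) = 3 + (o + E)*(E + o) = 3 + (E + o)*(E + o) = 3 + (E + o)**2)
S(v, m) = m (S(v, m) = m + 0 = m)
(S(2, 5) + w(4))*j(-11, -5) = (5 - 5)*(3 + (-5 - 11)**2) = 0*(3 + (-16)**2) = 0*(3 + 256) = 0*259 = 0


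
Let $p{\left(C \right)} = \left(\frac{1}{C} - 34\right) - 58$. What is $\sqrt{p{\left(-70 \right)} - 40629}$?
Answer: $\frac{9 i \sqrt{2463370}}{70} \approx 201.79 i$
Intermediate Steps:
$p{\left(C \right)} = -92 + \frac{1}{C}$ ($p{\left(C \right)} = \left(-34 + \frac{1}{C}\right) - 58 = -92 + \frac{1}{C}$)
$\sqrt{p{\left(-70 \right)} - 40629} = \sqrt{\left(-92 + \frac{1}{-70}\right) - 40629} = \sqrt{\left(-92 - \frac{1}{70}\right) - 40629} = \sqrt{- \frac{6441}{70} - 40629} = \sqrt{- \frac{2850471}{70}} = \frac{9 i \sqrt{2463370}}{70}$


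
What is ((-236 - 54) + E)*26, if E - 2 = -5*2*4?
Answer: -8528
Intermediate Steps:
E = -38 (E = 2 - 5*2*4 = 2 - 10*4 = 2 - 40 = -38)
((-236 - 54) + E)*26 = ((-236 - 54) - 38)*26 = (-290 - 38)*26 = -328*26 = -8528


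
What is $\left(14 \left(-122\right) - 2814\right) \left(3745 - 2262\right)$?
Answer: $-6706126$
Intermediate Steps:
$\left(14 \left(-122\right) - 2814\right) \left(3745 - 2262\right) = \left(-1708 - 2814\right) 1483 = \left(-4522\right) 1483 = -6706126$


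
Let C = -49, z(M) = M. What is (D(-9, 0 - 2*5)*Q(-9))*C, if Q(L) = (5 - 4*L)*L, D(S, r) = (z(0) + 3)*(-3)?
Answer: -162729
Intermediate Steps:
D(S, r) = -9 (D(S, r) = (0 + 3)*(-3) = 3*(-3) = -9)
Q(L) = L*(5 - 4*L)
(D(-9, 0 - 2*5)*Q(-9))*C = -(-81)*(5 - 4*(-9))*(-49) = -(-81)*(5 + 36)*(-49) = -(-81)*41*(-49) = -9*(-369)*(-49) = 3321*(-49) = -162729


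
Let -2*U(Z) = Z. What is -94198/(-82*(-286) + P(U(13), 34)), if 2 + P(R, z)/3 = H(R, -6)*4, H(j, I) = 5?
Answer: -47099/11753 ≈ -4.0074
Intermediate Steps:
U(Z) = -Z/2
P(R, z) = 54 (P(R, z) = -6 + 3*(5*4) = -6 + 3*20 = -6 + 60 = 54)
-94198/(-82*(-286) + P(U(13), 34)) = -94198/(-82*(-286) + 54) = -94198/(23452 + 54) = -94198/23506 = -94198*1/23506 = -47099/11753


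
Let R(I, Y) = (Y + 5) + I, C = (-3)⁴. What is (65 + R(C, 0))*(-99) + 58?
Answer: -14891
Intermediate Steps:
C = 81
R(I, Y) = 5 + I + Y (R(I, Y) = (5 + Y) + I = 5 + I + Y)
(65 + R(C, 0))*(-99) + 58 = (65 + (5 + 81 + 0))*(-99) + 58 = (65 + 86)*(-99) + 58 = 151*(-99) + 58 = -14949 + 58 = -14891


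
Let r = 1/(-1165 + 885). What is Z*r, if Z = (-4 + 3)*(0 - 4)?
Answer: -1/70 ≈ -0.014286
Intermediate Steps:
r = -1/280 (r = 1/(-280) = -1/280 ≈ -0.0035714)
Z = 4 (Z = -1*(-4) = 4)
Z*r = 4*(-1/280) = -1/70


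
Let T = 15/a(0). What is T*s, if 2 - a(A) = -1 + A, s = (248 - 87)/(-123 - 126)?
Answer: -805/249 ≈ -3.2329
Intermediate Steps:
s = -161/249 (s = 161/(-249) = 161*(-1/249) = -161/249 ≈ -0.64659)
a(A) = 3 - A (a(A) = 2 - (-1 + A) = 2 + (1 - A) = 3 - A)
T = 5 (T = 15/(3 - 1*0) = 15/(3 + 0) = 15/3 = 15*(1/3) = 5)
T*s = 5*(-161/249) = -805/249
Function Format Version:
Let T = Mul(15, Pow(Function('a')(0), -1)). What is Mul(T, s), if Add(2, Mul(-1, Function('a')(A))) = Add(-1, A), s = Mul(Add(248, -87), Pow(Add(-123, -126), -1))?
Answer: Rational(-805, 249) ≈ -3.2329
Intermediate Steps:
s = Rational(-161, 249) (s = Mul(161, Pow(-249, -1)) = Mul(161, Rational(-1, 249)) = Rational(-161, 249) ≈ -0.64659)
Function('a')(A) = Add(3, Mul(-1, A)) (Function('a')(A) = Add(2, Mul(-1, Add(-1, A))) = Add(2, Add(1, Mul(-1, A))) = Add(3, Mul(-1, A)))
T = 5 (T = Mul(15, Pow(Add(3, Mul(-1, 0)), -1)) = Mul(15, Pow(Add(3, 0), -1)) = Mul(15, Pow(3, -1)) = Mul(15, Rational(1, 3)) = 5)
Mul(T, s) = Mul(5, Rational(-161, 249)) = Rational(-805, 249)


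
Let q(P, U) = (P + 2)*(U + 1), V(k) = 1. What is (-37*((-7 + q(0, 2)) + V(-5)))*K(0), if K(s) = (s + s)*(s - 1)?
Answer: 0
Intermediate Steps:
q(P, U) = (1 + U)*(2 + P) (q(P, U) = (2 + P)*(1 + U) = (1 + U)*(2 + P))
K(s) = 2*s*(-1 + s) (K(s) = (2*s)*(-1 + s) = 2*s*(-1 + s))
(-37*((-7 + q(0, 2)) + V(-5)))*K(0) = (-37*((-7 + (2 + 0 + 2*2 + 0*2)) + 1))*(2*0*(-1 + 0)) = (-37*((-7 + (2 + 0 + 4 + 0)) + 1))*(2*0*(-1)) = -37*((-7 + 6) + 1)*0 = -37*(-1 + 1)*0 = -37*0*0 = 0*0 = 0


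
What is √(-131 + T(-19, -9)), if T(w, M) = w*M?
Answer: 2*√10 ≈ 6.3246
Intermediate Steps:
T(w, M) = M*w
√(-131 + T(-19, -9)) = √(-131 - 9*(-19)) = √(-131 + 171) = √40 = 2*√10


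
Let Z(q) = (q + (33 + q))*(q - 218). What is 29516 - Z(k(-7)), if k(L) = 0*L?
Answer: 36710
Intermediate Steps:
k(L) = 0
Z(q) = (-218 + q)*(33 + 2*q) (Z(q) = (33 + 2*q)*(-218 + q) = (-218 + q)*(33 + 2*q))
29516 - Z(k(-7)) = 29516 - (-7194 - 403*0 + 2*0²) = 29516 - (-7194 + 0 + 2*0) = 29516 - (-7194 + 0 + 0) = 29516 - 1*(-7194) = 29516 + 7194 = 36710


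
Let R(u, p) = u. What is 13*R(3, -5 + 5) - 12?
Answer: 27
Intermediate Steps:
13*R(3, -5 + 5) - 12 = 13*3 - 12 = 39 - 12 = 27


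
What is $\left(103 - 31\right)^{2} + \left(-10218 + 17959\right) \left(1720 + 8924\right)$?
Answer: $82400388$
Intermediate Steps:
$\left(103 - 31\right)^{2} + \left(-10218 + 17959\right) \left(1720 + 8924\right) = 72^{2} + 7741 \cdot 10644 = 5184 + 82395204 = 82400388$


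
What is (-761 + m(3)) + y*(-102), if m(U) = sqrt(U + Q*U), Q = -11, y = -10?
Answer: 259 + I*sqrt(30) ≈ 259.0 + 5.4772*I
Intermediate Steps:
m(U) = sqrt(10)*sqrt(-U) (m(U) = sqrt(U - 11*U) = sqrt(-10*U) = sqrt(10)*sqrt(-U))
(-761 + m(3)) + y*(-102) = (-761 + sqrt(10)*sqrt(-1*3)) - 10*(-102) = (-761 + sqrt(10)*sqrt(-3)) + 1020 = (-761 + sqrt(10)*(I*sqrt(3))) + 1020 = (-761 + I*sqrt(30)) + 1020 = 259 + I*sqrt(30)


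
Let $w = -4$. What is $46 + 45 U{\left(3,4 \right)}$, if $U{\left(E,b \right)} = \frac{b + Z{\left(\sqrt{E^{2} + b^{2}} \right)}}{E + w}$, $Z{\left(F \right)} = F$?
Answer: $-359$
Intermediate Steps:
$U{\left(E,b \right)} = \frac{b + \sqrt{E^{2} + b^{2}}}{-4 + E}$ ($U{\left(E,b \right)} = \frac{b + \sqrt{E^{2} + b^{2}}}{E - 4} = \frac{b + \sqrt{E^{2} + b^{2}}}{-4 + E}$)
$46 + 45 U{\left(3,4 \right)} = 46 + 45 \frac{4 + \sqrt{3^{2} + 4^{2}}}{-4 + 3} = 46 + 45 \frac{4 + \sqrt{9 + 16}}{-1} = 46 + 45 \left(- (4 + \sqrt{25})\right) = 46 + 45 \left(- (4 + 5)\right) = 46 + 45 \left(\left(-1\right) 9\right) = 46 + 45 \left(-9\right) = 46 - 405 = -359$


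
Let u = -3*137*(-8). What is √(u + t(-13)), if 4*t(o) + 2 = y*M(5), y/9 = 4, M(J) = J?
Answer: √13330/2 ≈ 57.728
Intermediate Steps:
y = 36 (y = 9*4 = 36)
u = 3288 (u = -411*(-8) = 3288)
t(o) = 89/2 (t(o) = -½ + (36*5)/4 = -½ + (¼)*180 = -½ + 45 = 89/2)
√(u + t(-13)) = √(3288 + 89/2) = √(6665/2) = √13330/2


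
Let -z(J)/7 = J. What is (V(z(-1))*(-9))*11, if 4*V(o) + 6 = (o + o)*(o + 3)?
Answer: -6633/2 ≈ -3316.5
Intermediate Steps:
z(J) = -7*J
V(o) = -3/2 + o*(3 + o)/2 (V(o) = -3/2 + ((o + o)*(o + 3))/4 = -3/2 + ((2*o)*(3 + o))/4 = -3/2 + (2*o*(3 + o))/4 = -3/2 + o*(3 + o)/2)
(V(z(-1))*(-9))*11 = ((-3/2 + (-7*(-1))**2/2 + 3*(-7*(-1))/2)*(-9))*11 = ((-3/2 + (1/2)*7**2 + (3/2)*7)*(-9))*11 = ((-3/2 + (1/2)*49 + 21/2)*(-9))*11 = ((-3/2 + 49/2 + 21/2)*(-9))*11 = ((67/2)*(-9))*11 = -603/2*11 = -6633/2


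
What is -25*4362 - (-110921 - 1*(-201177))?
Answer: -199306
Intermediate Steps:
-25*4362 - (-110921 - 1*(-201177)) = -109050 - (-110921 + 201177) = -109050 - 1*90256 = -109050 - 90256 = -199306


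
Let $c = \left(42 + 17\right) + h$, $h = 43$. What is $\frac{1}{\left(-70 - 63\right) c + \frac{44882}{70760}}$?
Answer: $- \frac{35380}{479942639} \approx -7.3717 \cdot 10^{-5}$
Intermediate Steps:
$c = 102$ ($c = \left(42 + 17\right) + 43 = 59 + 43 = 102$)
$\frac{1}{\left(-70 - 63\right) c + \frac{44882}{70760}} = \frac{1}{\left(-70 - 63\right) 102 + \frac{44882}{70760}} = \frac{1}{\left(-133\right) 102 + 44882 \cdot \frac{1}{70760}} = \frac{1}{-13566 + \frac{22441}{35380}} = \frac{1}{- \frac{479942639}{35380}} = - \frac{35380}{479942639}$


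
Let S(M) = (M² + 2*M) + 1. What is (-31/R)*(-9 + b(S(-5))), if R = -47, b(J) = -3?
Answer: -372/47 ≈ -7.9149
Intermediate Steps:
S(M) = 1 + M² + 2*M
(-31/R)*(-9 + b(S(-5))) = (-31/(-47))*(-9 - 3) = -31*(-1/47)*(-12) = (31/47)*(-12) = -372/47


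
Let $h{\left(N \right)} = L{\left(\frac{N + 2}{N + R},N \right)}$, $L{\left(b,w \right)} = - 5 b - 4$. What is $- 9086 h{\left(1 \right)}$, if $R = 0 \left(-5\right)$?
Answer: $172634$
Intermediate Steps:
$R = 0$
$L{\left(b,w \right)} = -4 - 5 b$
$h{\left(N \right)} = -4 - \frac{5 \left(2 + N\right)}{N}$ ($h{\left(N \right)} = -4 - 5 \frac{N + 2}{N + 0} = -4 - 5 \frac{2 + N}{N} = -4 - \frac{5 \left(2 + N\right)}{N}$)
$- 9086 h{\left(1 \right)} = - 9086 \left(-9 - \frac{10}{1}\right) = - 9086 \left(-9 - 10\right) = \left(-9086\right) \left(-19\right) = 172634$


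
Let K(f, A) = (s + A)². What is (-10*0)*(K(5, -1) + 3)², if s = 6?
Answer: 0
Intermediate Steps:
K(f, A) = (6 + A)²
(-10*0)*(K(5, -1) + 3)² = (-10*0)*((6 - 1)² + 3)² = 0*(5² + 3)² = 0*(25 + 3)² = 0*28² = 0*784 = 0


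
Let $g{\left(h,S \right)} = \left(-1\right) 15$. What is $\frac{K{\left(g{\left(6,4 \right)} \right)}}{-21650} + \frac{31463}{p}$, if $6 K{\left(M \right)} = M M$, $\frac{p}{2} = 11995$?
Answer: $\frac{27210973}{20775340} \approx 1.3098$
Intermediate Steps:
$p = 23990$ ($p = 2 \cdot 11995 = 23990$)
$g{\left(h,S \right)} = -15$
$K{\left(M \right)} = \frac{M^{2}}{6}$ ($K{\left(M \right)} = \frac{M M}{6} = \frac{M^{2}}{6}$)
$\frac{K{\left(g{\left(6,4 \right)} \right)}}{-21650} + \frac{31463}{p} = \frac{\frac{1}{6} \left(-15\right)^{2}}{-21650} + \frac{31463}{23990} = \frac{1}{6} \cdot 225 \left(- \frac{1}{21650}\right) + 31463 \cdot \frac{1}{23990} = \frac{75}{2} \left(- \frac{1}{21650}\right) + \frac{31463}{23990} = - \frac{3}{1732} + \frac{31463}{23990} = \frac{27210973}{20775340}$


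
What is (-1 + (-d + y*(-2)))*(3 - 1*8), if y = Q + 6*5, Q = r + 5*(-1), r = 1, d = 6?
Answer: 295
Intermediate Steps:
Q = -4 (Q = 1 + 5*(-1) = 1 - 5 = -4)
y = 26 (y = -4 + 6*5 = -4 + 30 = 26)
(-1 + (-d + y*(-2)))*(3 - 1*8) = (-1 + (-1*6 + 26*(-2)))*(3 - 1*8) = (-1 + (-6 - 52))*(3 - 8) = (-1 - 58)*(-5) = -59*(-5) = 295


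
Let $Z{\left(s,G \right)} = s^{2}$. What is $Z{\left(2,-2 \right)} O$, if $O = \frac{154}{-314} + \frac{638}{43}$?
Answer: $\frac{387420}{6751} \approx 57.387$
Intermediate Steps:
$O = \frac{96855}{6751}$ ($O = 154 \left(- \frac{1}{314}\right) + 638 \cdot \frac{1}{43} = - \frac{77}{157} + \frac{638}{43} = \frac{96855}{6751} \approx 14.347$)
$Z{\left(2,-2 \right)} O = 2^{2} \cdot \frac{96855}{6751} = 4 \cdot \frac{96855}{6751} = \frac{387420}{6751}$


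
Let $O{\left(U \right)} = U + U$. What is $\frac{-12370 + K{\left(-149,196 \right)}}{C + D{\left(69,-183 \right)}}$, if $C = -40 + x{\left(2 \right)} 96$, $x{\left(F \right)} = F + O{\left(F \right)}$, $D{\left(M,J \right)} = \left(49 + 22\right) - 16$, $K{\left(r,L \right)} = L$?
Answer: $- \frac{4058}{197} \approx -20.599$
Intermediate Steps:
$O{\left(U \right)} = 2 U$
$D{\left(M,J \right)} = 55$ ($D{\left(M,J \right)} = 71 - 16 = 55$)
$x{\left(F \right)} = 3 F$ ($x{\left(F \right)} = F + 2 F = 3 F$)
$C = 536$ ($C = -40 + 3 \cdot 2 \cdot 96 = -40 + 6 \cdot 96 = -40 + 576 = 536$)
$\frac{-12370 + K{\left(-149,196 \right)}}{C + D{\left(69,-183 \right)}} = \frac{-12370 + 196}{536 + 55} = - \frac{12174}{591} = \left(-12174\right) \frac{1}{591} = - \frac{4058}{197}$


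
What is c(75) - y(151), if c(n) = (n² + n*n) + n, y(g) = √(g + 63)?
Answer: 11325 - √214 ≈ 11310.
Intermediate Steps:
y(g) = √(63 + g)
c(n) = n + 2*n² (c(n) = (n² + n²) + n = 2*n² + n = n + 2*n²)
c(75) - y(151) = 75*(1 + 2*75) - √(63 + 151) = 75*(1 + 150) - √214 = 75*151 - √214 = 11325 - √214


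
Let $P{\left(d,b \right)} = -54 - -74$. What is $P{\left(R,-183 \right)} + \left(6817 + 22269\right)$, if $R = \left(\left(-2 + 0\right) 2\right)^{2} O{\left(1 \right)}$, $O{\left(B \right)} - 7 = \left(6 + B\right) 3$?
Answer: $29106$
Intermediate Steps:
$O{\left(B \right)} = 25 + 3 B$ ($O{\left(B \right)} = 7 + \left(6 + B\right) 3 = 7 + \left(18 + 3 B\right) = 25 + 3 B$)
$R = 448$ ($R = \left(\left(-2 + 0\right) 2\right)^{2} \left(25 + 3 \cdot 1\right) = \left(\left(-2\right) 2\right)^{2} \left(25 + 3\right) = \left(-4\right)^{2} \cdot 28 = 16 \cdot 28 = 448$)
$P{\left(d,b \right)} = 20$ ($P{\left(d,b \right)} = -54 + 74 = 20$)
$P{\left(R,-183 \right)} + \left(6817 + 22269\right) = 20 + \left(6817 + 22269\right) = 20 + 29086 = 29106$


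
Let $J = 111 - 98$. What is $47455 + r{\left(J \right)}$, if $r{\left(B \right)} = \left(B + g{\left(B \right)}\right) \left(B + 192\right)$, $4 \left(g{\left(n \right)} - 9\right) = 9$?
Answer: $\frac{209705}{4} \approx 52426.0$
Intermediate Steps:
$g{\left(n \right)} = \frac{45}{4}$ ($g{\left(n \right)} = 9 + \frac{1}{4} \cdot 9 = 9 + \frac{9}{4} = \frac{45}{4}$)
$J = 13$
$r{\left(B \right)} = \left(192 + B\right) \left(\frac{45}{4} + B\right)$ ($r{\left(B \right)} = \left(B + \frac{45}{4}\right) \left(B + 192\right) = \left(\frac{45}{4} + B\right) \left(192 + B\right) = \left(192 + B\right) \left(\frac{45}{4} + B\right)$)
$47455 + r{\left(J \right)} = 47455 + \left(2160 + 13^{2} + \frac{813}{4} \cdot 13\right) = 47455 + \left(2160 + 169 + \frac{10569}{4}\right) = 47455 + \frac{19885}{4} = \frac{209705}{4}$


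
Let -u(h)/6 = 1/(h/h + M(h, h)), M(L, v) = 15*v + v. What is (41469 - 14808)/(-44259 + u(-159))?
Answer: -22599641/37516877 ≈ -0.60239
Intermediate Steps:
M(L, v) = 16*v
u(h) = -6/(1 + 16*h) (u(h) = -6/(h/h + 16*h) = -6/(1 + 16*h))
(41469 - 14808)/(-44259 + u(-159)) = (41469 - 14808)/(-44259 - 6/(1 + 16*(-159))) = 26661/(-44259 - 6/(1 - 2544)) = 26661/(-44259 - 6/(-2543)) = 26661/(-44259 - 6*(-1/2543)) = 26661/(-44259 + 6/2543) = 26661/(-112550631/2543) = 26661*(-2543/112550631) = -22599641/37516877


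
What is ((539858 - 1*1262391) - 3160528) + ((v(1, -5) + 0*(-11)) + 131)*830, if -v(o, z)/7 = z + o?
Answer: -3751091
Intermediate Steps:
v(o, z) = -7*o - 7*z (v(o, z) = -7*(z + o) = -7*(o + z) = -7*o - 7*z)
((539858 - 1*1262391) - 3160528) + ((v(1, -5) + 0*(-11)) + 131)*830 = ((539858 - 1*1262391) - 3160528) + (((-7*1 - 7*(-5)) + 0*(-11)) + 131)*830 = ((539858 - 1262391) - 3160528) + (((-7 + 35) + 0) + 131)*830 = (-722533 - 3160528) + ((28 + 0) + 131)*830 = -3883061 + (28 + 131)*830 = -3883061 + 159*830 = -3883061 + 131970 = -3751091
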